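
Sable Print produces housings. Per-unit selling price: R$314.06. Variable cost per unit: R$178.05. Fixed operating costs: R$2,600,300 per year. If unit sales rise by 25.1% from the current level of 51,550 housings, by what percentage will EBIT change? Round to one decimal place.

+39.9%

Contribution at this volume is 51,550 × R$136.01 = R$7,011,315.50.
EBIT = R$7,011,315.50 − R$2,600,300 = R$4,411,015.50.
Degree of operating leverage = R$7,011,315.50 / R$4,411,015.50 = 1.5895.
Operating income changes by 1.5895 × +25.1% = +39.9%.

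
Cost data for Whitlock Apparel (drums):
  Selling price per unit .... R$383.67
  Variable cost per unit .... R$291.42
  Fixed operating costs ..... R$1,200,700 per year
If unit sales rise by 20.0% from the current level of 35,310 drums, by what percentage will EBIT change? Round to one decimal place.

+31.7%

Contribution at this volume is 35,310 × R$92.25 = R$3,257,347.50.
EBIT = R$3,257,347.50 − R$1,200,700 = R$2,056,647.50.
So DOL = total CM / EBIT = R$3,257,347.50 / R$2,056,647.50 = 1.5838.
So EBIT moves 1.5838 × (+20.0%) = +31.7%.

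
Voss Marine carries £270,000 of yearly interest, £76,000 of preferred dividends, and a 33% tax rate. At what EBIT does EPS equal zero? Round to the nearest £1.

£383,433

Grossing the preferred dividend up to pre-tax terms: £76,000 / (1 − 0.33) = £113,432.84.
Financial break-even EBIT = interest + D_p ÷ (1 − t) = £270,000 + £113,432.84 = £383,432.84.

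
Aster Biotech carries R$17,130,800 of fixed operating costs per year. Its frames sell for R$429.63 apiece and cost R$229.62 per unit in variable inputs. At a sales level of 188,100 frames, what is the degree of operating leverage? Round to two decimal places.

Total contribution margin = 188,100 × R$200.01 = R$37,621,881.00.
Subtracting fixed costs: EBIT = R$37,621,881.00 − R$17,130,800 = R$20,491,081.00.
Degree of operating leverage = R$37,621,881.00 / R$20,491,081.00 = 1.8360.

1.84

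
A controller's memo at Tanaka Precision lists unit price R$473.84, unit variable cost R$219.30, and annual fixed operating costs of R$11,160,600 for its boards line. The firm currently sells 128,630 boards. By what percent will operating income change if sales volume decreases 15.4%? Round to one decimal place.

-23.4%

Total contribution margin = 128,630 × R$254.54 = R$32,741,480.20.
EBIT = R$32,741,480.20 − R$11,160,600 = R$21,580,880.20.
DOL = contribution ÷ EBIT = R$32,741,480.20 ÷ R$21,580,880.20 = 1.5172.
%ΔEBIT = DOL × %ΔSales = 1.5172 × -15.4% = -23.4%.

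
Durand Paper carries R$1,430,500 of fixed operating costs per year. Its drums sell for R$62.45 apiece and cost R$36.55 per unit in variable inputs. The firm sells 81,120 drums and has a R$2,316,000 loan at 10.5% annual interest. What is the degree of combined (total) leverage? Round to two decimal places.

At 81,120 units, contribution = 81,120 × R$25.90 = R$2,101,008.00.
Subtracting fixed costs: EBIT = R$2,101,008.00 − R$1,430,500 = R$670,508.00. Interest = R$243,180.00, so EBIT − I = R$427,328.00.
DCL = contribution ÷ (EBIT − I) = R$2,101,008.00 ÷ R$427,328.00 = 4.9166.

4.92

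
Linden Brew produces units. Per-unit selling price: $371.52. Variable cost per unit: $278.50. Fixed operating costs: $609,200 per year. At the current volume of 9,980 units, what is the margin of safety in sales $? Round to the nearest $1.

Each unit contributes $371.52 − $278.50 = $93.02. Break-even units = $609,200 ÷ $93.02 = 6,549.13; break-even revenue = 6,549.13 × $371.52 = $2,433,132.49.
Current sales = 9,980 × $371.52 = $3,707,769.60.
Margin of safety = $3,707,769.60 − $2,433,132.49 = $1,274,637.

$1,274,637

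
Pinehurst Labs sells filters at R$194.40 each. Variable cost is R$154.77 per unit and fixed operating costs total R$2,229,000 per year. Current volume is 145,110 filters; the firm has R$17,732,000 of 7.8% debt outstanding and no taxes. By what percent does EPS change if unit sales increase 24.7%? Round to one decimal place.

Contribution at this volume is 145,110 × R$39.63 = R$5,750,709.30.
EBIT = R$5,750,709.30 − R$2,229,000 = R$3,521,709.30.
Interest = R$1,383,096.00, so EBIT − I = R$2,138,613.30.
DCL = total CM / (EBIT − I) = R$5,750,709.30 / R$2,138,613.30 = 2.6890.
%ΔEPS = DCL × %ΔSales = 2.6890 × +24.7% = +66.4%.

+66.4%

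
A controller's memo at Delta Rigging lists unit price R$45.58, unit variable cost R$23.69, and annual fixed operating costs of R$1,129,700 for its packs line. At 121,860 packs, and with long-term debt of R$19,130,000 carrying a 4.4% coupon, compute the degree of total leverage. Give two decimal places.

3.83

Contribution at this volume is 121,860 × R$21.89 = R$2,667,515.40.
Subtracting fixed costs: EBIT = R$2,667,515.40 − R$1,129,700 = R$1,537,815.40. Interest = R$841,720.00.
DOL = R$2,667,515.40 ÷ R$1,537,815.40 = 1.7346; DFL = R$1,537,815.40 ÷ R$696,095.40 = 2.2092.
Combined leverage = 1.7346 × 2.2092 = 3.8321.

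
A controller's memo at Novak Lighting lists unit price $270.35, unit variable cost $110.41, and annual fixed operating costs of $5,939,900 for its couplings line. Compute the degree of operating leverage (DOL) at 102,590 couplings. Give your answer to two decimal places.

1.57

Total contribution margin = 102,590 × $159.94 = $16,408,244.60.
Operating income = contribution − fixed costs = $16,408,244.60 − $5,939,900 = $10,468,344.60.
Degree of operating leverage = $16,408,244.60 / $10,468,344.60 = 1.5674.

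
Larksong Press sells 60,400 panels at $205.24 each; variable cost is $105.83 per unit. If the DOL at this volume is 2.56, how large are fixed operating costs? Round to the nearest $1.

Total contribution margin = 60,400 × $99.41 = $6,004,364.00.
DOL = contribution / EBIT, so EBIT = $6,004,364.00 / 2.56 = $2,345,454.69.
Fixed costs = CM − EBIT = $6,004,364.00 − $2,345,454.69 = $3,658,909.

$3,658,909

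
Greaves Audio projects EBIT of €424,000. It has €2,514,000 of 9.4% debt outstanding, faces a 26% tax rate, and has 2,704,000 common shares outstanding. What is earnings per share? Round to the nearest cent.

Pre-tax income = €424,000 − €236,316.00 = €187,684.00.
Net income = €187,684.00 × (1 − 0.26) = €138,886.16.
Per share: €138,886.16 / 2,704,000 shares = €0.05.

€0.05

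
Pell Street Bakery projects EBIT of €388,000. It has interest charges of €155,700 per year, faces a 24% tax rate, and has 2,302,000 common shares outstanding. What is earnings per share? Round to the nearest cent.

€0.08

Pre-tax income = €388,000 − €155,700.00 = €232,300.00.
Net income = €232,300.00 × (1 − 0.24) = €176,548.00.
EPS = €176,548.00 ÷ 2,302,000 = €0.08.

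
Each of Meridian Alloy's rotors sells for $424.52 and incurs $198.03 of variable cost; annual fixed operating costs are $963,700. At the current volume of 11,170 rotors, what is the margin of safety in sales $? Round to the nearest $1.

$2,935,584

Contribution margin per unit = $424.52 − $198.03 = $226.49. Break-even units = $963,700 ÷ $226.49 = 4,254.93; break-even revenue = 4,254.93 × $424.52 = $1,806,304.58.
Current sales = 11,170 × $424.52 = $4,741,888.40.
Margin of safety = $4,741,888.40 − $1,806,304.58 = $2,935,584.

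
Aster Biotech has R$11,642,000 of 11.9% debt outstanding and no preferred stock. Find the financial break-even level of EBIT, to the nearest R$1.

Annual interest = 11.9% × R$11,642,000 = R$1,385,398.00.
With no preferred dividends, EPS = 0 when EBIT exactly covers interest, so the financial break-even EBIT is R$1,385,398.00.

R$1,385,398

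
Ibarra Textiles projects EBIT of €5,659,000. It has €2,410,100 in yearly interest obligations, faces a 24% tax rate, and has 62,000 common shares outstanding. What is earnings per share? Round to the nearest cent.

Interest = €2,410,100.00, so EBT = €5,659,000 − €2,410,100.00 = €3,248,900.00.
After tax at 24%: net income = €3,248,900.00 × 0.76 = €2,469,164.00.
EPS = €2,469,164.00 ÷ 62,000 = €39.83.

€39.83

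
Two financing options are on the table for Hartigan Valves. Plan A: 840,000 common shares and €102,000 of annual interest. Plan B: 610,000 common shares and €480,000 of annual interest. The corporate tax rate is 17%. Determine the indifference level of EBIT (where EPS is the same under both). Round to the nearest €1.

At indifference, (EBIT − 102,000)(1 − t)/840,000 = (EBIT − 480,000)(1 − t)/610,000.
Cancelling (1 − t) and cross-multiplying: 610,000·(EBIT − 102,000) = 840,000·(EBIT − 480,000).
Solving, EBIT = (480,000·840,000 − 102,000·610,000) / (840,000 − 610,000) = 340,980,000,000 / 230,000 = 1,482,521.74.

€1,482,522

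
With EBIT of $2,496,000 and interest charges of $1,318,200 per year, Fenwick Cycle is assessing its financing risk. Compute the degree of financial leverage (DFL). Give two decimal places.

Interest = $1,318,200.00.
DFL = EBIT ÷ (EBIT − I) = $2,496,000 ÷ ($2,496,000 − $1,318,200.00) = $2,496,000 ÷ $1,177,800.00 = 2.1192.

2.12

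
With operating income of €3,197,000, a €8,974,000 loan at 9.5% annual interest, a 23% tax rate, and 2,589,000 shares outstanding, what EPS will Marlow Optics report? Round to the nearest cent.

Pre-tax income = €3,197,000 − €852,530.00 = €2,344,470.00.
After tax at 23%: net income = €2,344,470.00 × 0.77 = €1,805,241.90.
Per share: €1,805,241.90 / 2,589,000 shares = €0.70.

€0.70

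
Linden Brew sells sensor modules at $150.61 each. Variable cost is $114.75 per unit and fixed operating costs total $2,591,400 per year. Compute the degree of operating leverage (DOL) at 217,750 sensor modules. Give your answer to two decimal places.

1.50

Contribution at this volume is 217,750 × $35.86 = $7,808,515.00.
Subtracting fixed costs: EBIT = $7,808,515.00 − $2,591,400 = $5,217,115.00.
Degree of operating leverage = $7,808,515.00 / $5,217,115.00 = 1.4967.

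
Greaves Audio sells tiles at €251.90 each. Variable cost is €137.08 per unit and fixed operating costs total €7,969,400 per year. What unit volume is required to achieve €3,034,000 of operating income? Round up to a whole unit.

Contribution margin per unit = €251.90 − €137.08 = €114.82.
Units = (FC + target) / CM = (€7,969,400 + €3,034,000) / €114.82 = 95,831.74, so 95,832 tiles.

95,832 tiles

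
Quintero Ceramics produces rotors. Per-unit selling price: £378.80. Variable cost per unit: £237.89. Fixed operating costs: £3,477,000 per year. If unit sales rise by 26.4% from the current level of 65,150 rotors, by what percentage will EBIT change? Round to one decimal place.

Contribution at this volume is 65,150 × £140.91 = £9,180,286.50.
Subtracting fixed costs: EBIT = £9,180,286.50 − £3,477,000 = £5,703,286.50.
DOL = contribution ÷ EBIT = £9,180,286.50 ÷ £5,703,286.50 = 1.6096.
%ΔEBIT = DOL × %ΔSales = 1.6096 × +26.4% = +42.5%.

+42.5%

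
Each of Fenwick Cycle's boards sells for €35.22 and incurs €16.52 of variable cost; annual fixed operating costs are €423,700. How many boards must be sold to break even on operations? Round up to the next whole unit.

Contribution margin per unit = €35.22 − €16.52 = €18.70.
Break-even Q = €423,700 / €18.70 = 22,657.75 → 22,658 boards.

22,658 boards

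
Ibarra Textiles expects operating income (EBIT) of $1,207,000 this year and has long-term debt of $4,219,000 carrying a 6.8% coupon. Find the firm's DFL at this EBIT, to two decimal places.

1.31

Annual interest charges come to $286,892.00.
DFL = EBIT ÷ (EBIT − I) = $1,207,000 ÷ ($1,207,000 − $286,892.00) = $1,207,000 ÷ $920,108.00 = 1.3118.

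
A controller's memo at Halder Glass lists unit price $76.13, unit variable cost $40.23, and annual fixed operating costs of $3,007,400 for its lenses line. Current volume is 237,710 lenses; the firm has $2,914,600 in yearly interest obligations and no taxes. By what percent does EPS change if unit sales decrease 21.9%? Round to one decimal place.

Total contribution margin = 237,710 × $35.90 = $8,533,789.00.
Operating income = contribution − fixed costs = $8,533,789.00 − $3,007,400 = $5,526,389.00.
After interest of $2,914,600.00, pre-tax earnings = $2,611,789.00.
Degree of combined leverage = contribution ÷ (EBIT − I) = $8,533,789.00 ÷ $2,611,789.00 = 3.2674.
%ΔEPS = DCL × %ΔSales = 3.2674 × -21.9% = -71.6%.

-71.6%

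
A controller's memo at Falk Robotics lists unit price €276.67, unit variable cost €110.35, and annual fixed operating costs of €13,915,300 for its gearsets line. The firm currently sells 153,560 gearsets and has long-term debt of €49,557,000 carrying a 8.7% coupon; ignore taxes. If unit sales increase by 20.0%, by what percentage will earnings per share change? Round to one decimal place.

Contribution at this volume is 153,560 × €166.32 = €25,540,099.20.
Subtracting fixed costs: EBIT = €25,540,099.20 − €13,915,300 = €11,624,799.20.
After interest of €4,311,459.00, pre-tax earnings = €7,313,340.20.
Degree of combined leverage = contribution ÷ (EBIT − I) = €25,540,099.20 ÷ €7,313,340.20 = 3.4923.
EPS therefore changes by 3.4923 × (+20.0%) = +69.8%.

+69.8%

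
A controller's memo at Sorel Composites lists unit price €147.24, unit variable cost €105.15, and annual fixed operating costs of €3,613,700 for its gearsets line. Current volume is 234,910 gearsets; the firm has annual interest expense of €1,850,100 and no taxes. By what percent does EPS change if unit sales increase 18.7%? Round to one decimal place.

At 234,910 units, contribution = 234,910 × €42.09 = €9,887,361.90.
Subtracting fixed costs: EBIT = €9,887,361.90 − €3,613,700 = €6,273,661.90.
After interest of €1,850,100.00, pre-tax earnings = €4,423,561.90.
DCL = total CM / (EBIT − I) = €9,887,361.90 / €4,423,561.90 = 2.2352.
%ΔEPS = DCL × %ΔSales = 2.2352 × +18.7% = +41.8%.

+41.8%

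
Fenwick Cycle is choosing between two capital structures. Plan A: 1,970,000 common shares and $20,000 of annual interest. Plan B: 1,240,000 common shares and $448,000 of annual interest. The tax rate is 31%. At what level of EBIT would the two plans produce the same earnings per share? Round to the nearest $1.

At indifference, (EBIT − 20,000)(1 − t)/1,970,000 = (EBIT − 448,000)(1 − t)/1,240,000.
Cancelling (1 − t) and cross-multiplying: 1,240,000·(EBIT − 20,000) = 1,970,000·(EBIT − 448,000).
Solving, EBIT = (448,000·1,970,000 − 20,000·1,240,000) / (1,970,000 − 1,240,000) = 857,760,000,000 / 730,000 = 1,175,013.70.

$1,175,014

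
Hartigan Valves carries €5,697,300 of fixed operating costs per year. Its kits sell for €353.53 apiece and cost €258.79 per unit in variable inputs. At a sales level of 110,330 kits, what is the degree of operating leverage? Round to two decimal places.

At 110,330 units, contribution = 110,330 × €94.74 = €10,452,664.20.
Operating income = contribution − fixed costs = €10,452,664.20 − €5,697,300 = €4,755,364.20.
Degree of operating leverage = €10,452,664.20 / €4,755,364.20 = 2.1981.

2.20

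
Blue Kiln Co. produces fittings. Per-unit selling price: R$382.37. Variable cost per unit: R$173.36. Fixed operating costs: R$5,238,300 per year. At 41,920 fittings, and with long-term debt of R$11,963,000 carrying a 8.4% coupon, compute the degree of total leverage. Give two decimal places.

Contribution at this volume is 41,920 × R$209.01 = R$8,761,699.20.
EBIT = R$8,761,699.20 − R$5,238,300 = R$3,523,399.20. Interest = R$1,004,892.00.
DOL = R$8,761,699.20 ÷ R$3,523,399.20 = 2.4867; DFL = R$3,523,399.20 ÷ R$2,518,507.20 = 1.3990.
Combined leverage = 2.4867 × 1.3990 = 3.4789.

3.48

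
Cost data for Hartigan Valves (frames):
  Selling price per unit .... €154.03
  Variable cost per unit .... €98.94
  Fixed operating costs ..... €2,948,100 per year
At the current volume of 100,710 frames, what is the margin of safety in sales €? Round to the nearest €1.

€7,269,561

Contribution margin per unit = €154.03 − €98.94 = €55.09. Break-even units = €2,948,100 ÷ €55.09 = 53,514.25; break-even revenue = 53,514.25 × €154.03 = €8,242,799.84.
Actual sales revenue = 100,710 × €154.03 = €15,512,361.30.
Margin of safety = €15,512,361.30 − €8,242,799.84 = €7,269,561.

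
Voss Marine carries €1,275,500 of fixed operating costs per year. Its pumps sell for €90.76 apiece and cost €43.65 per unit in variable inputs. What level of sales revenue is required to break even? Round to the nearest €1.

Contribution margin per unit = €90.76 − €43.65 = €47.11, a CM ratio of €47.11 ÷ €90.76 = 0.5191.
Break-even sales = FC ÷ CM ratio = €1,275,500 × €90.76 / €47.11 = €2,457,321.

€2,457,321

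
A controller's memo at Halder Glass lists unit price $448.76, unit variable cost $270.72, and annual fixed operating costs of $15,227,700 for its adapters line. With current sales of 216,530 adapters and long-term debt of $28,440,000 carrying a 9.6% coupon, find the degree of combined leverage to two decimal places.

1.87

At 216,530 units, contribution = 216,530 × $178.04 = $38,551,001.20.
EBIT = $38,551,001.20 − $15,227,700 = $23,323,301.20. Interest = $2,730,240.00, so EBIT − I = $20,593,061.20.
DCL = contribution ÷ (EBIT − I) = $38,551,001.20 ÷ $20,593,061.20 = 1.8720.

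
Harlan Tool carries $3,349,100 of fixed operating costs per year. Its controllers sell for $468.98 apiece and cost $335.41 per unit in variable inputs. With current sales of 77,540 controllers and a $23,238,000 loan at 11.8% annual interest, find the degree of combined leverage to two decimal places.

Contribution at this volume is 77,540 × $133.57 = $10,357,017.80.
Operating income = contribution − fixed costs = $10,357,017.80 − $3,349,100 = $7,007,917.80. Interest = $2,742,084.00.
DOL = $10,357,017.80 ÷ $7,007,917.80 = 1.4779; DFL = $7,007,917.80 ÷ $4,265,833.80 = 1.6428.
Combined leverage = 1.4779 × 1.6428 = 2.4279.

2.43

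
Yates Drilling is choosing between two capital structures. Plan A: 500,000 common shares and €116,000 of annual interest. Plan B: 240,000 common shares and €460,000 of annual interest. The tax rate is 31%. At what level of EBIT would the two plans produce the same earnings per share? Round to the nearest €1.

€777,538

At indifference, (EBIT − 116,000)(1 − t)/500,000 = (EBIT − 460,000)(1 − t)/240,000.
Cancelling (1 − t) and cross-multiplying: 240,000·(EBIT − 116,000) = 500,000·(EBIT − 460,000).
EBIT × (500,000 − 240,000) = 460,000 × 500,000 − 116,000 × 240,000 = 202,160,000,000, so EBIT = 202,160,000,000 ÷ 260,000 = 777,538.46.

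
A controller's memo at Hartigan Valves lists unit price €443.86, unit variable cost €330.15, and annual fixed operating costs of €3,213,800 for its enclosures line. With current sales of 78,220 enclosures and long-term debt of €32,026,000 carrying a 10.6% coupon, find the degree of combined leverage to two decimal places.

Contribution at this volume is 78,220 × €113.71 = €8,894,396.20.
Subtracting fixed costs: EBIT = €8,894,396.20 − €3,213,800 = €5,680,596.20. Interest = €3,394,756.00, so EBIT − I = €2,285,840.20.
DCL = contribution ÷ (EBIT − I) = €8,894,396.20 ÷ €2,285,840.20 = 3.8911.

3.89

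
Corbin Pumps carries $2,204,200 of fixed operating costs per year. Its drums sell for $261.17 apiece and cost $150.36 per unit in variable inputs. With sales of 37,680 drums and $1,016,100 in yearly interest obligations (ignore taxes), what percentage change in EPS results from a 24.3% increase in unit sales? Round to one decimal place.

+106.2%

Total contribution margin = 37,680 × $110.81 = $4,175,320.80.
EBIT = $4,175,320.80 − $2,204,200 = $1,971,120.80.
After interest of $1,016,100.00, pre-tax earnings = $955,020.80.
DCL = total CM / (EBIT − I) = $4,175,320.80 / $955,020.80 = 4.3720.
%ΔEPS = DCL × %ΔSales = 4.3720 × +24.3% = +106.2%.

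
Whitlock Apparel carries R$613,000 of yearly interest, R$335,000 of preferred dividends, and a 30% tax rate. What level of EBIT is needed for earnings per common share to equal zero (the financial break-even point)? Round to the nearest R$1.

Preferred dividends are paid after tax, so their pre-tax equivalent is R$335,000 ÷ (1 − 0.30) = R$478,571.43.
Financial break-even EBIT = interest + D_p ÷ (1 − t) = R$613,000 + R$478,571.43 = R$1,091,571.43.

R$1,091,571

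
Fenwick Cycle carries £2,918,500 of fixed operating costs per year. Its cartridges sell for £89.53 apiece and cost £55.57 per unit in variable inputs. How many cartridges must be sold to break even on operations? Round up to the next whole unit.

85,940 cartridges

Contribution margin per unit = £89.53 − £55.57 = £33.96.
Break-even Q = £2,918,500 / £33.96 = 85,939.34 → 85,940 cartridges.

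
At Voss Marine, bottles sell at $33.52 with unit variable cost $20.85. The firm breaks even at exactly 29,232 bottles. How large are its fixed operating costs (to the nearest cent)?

$370,369.44

Unit CM = price − variable cost = $33.52 − $20.85 = $12.67.
Since BE = FC / CM, FC = 29,232 × $12.67 = $370,369.44.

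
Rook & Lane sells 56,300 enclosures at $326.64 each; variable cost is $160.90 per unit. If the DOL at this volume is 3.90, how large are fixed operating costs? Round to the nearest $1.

At 56,300 units, contribution = 56,300 × $165.74 = $9,331,162.00.
DOL = contribution / EBIT, so EBIT = $9,331,162.00 / 3.90 = $2,392,605.64.
Fixed costs = CM − EBIT = $9,331,162.00 − $2,392,605.64 = $6,938,556.

$6,938,556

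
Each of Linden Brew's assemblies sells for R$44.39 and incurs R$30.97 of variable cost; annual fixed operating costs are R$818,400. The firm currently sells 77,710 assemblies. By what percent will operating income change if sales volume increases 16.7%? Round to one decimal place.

+77.6%

At 77,710 units, contribution = 77,710 × R$13.42 = R$1,042,868.20.
Subtracting fixed costs: EBIT = R$1,042,868.20 − R$818,400 = R$224,468.20.
So DOL = total CM / EBIT = R$1,042,868.20 / R$224,468.20 = 4.6460.
%ΔEBIT = DOL × %ΔSales = 4.6460 × +16.7% = +77.6%.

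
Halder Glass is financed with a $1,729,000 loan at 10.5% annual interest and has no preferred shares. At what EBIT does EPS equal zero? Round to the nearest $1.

Annual interest = 10.5% × $1,729,000 = $181,545.00.
With no preferred dividends, EPS = 0 when EBIT exactly covers interest, so the financial break-even EBIT is $181,545.00.

$181,545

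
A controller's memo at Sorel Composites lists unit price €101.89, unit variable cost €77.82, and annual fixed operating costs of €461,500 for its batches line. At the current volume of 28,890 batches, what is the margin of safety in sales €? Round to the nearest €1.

Unit CM = price − variable cost = €101.89 − €77.82 = €24.07. Break-even units = €461,500 ÷ €24.07 = 19,173.24; break-even revenue = 19,173.24 × €101.89 = €1,953,561.90.
Actual sales revenue = 28,890 × €101.89 = €2,943,602.10.
Margin of safety = €2,943,602.10 − €1,953,561.90 = €990,040.

€990,040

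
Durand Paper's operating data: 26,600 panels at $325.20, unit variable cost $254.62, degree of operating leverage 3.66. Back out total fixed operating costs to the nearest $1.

$1,364,470

Total contribution margin = 26,600 × $70.58 = $1,877,428.00.
Since DOL = CM ÷ EBIT, EBIT = $1,877,428.00 ÷ 3.66 = $512,958.47.
Fixed costs = CM − EBIT = $1,877,428.00 − $512,958.47 = $1,364,470.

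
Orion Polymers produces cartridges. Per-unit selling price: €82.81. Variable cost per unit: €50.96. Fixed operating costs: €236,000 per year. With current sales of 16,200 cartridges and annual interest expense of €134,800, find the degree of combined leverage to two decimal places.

Total contribution margin = 16,200 × €31.85 = €515,970.00.
Subtracting fixed costs: EBIT = €515,970.00 − €236,000 = €279,970.00. Interest = €134,800.00.
DOL = €515,970.00 ÷ €279,970.00 = 1.8429; DFL = €279,970.00 ÷ €145,170.00 = 1.9286.
DCL = DOL × DFL = 1.8429 × 1.9286 = 3.5542.

3.55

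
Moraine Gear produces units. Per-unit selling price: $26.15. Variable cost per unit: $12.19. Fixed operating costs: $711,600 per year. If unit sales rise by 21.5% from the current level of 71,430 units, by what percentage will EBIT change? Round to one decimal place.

+75.1%

At 71,430 units, contribution = 71,430 × $13.96 = $997,162.80.
Operating income = contribution − fixed costs = $997,162.80 − $711,600 = $285,562.80.
Degree of operating leverage = $997,162.80 / $285,562.80 = 3.4919.
%ΔEBIT = DOL × %ΔSales = 3.4919 × +21.5% = +75.1%.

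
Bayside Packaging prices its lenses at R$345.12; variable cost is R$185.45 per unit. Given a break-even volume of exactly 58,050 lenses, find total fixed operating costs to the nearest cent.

Unit CM = price − variable cost = R$345.12 − R$185.45 = R$159.67.
Fixed costs = break-even units × CM = 58,050 × R$159.67 = R$9,268,843.50.

R$9,268,843.50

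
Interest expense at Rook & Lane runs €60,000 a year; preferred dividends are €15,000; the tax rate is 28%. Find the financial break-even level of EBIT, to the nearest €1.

Preferred dividends are paid after tax, so their pre-tax equivalent is €15,000 ÷ (1 − 0.28) = €20,833.33.
EPS = 0 when EBIT covers interest plus the pre-tax preferred burden: €60,000 + €20,833.33 = €80,833.33.

€80,833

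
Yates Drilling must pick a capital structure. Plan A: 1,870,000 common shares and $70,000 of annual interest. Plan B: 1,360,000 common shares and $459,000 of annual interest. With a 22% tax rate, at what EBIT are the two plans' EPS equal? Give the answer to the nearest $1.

$1,496,333

Set EPS_A = EPS_B: (EBIT − $70,000)(1 − 0.22) ÷ 1,870,000 = (EBIT − $459,000)(1 − 0.22) ÷ 1,360,000.
Cancelling (1 − t) and cross-multiplying: 1,360,000·(EBIT − 70,000) = 1,870,000·(EBIT − 459,000).
Solving, EBIT = (459,000·1,870,000 − 70,000·1,360,000) / (1,870,000 − 1,360,000) = 763,130,000,000 / 510,000 = 1,496,333.33.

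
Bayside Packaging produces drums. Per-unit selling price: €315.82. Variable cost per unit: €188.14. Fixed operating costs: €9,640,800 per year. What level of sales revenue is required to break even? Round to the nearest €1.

Contribution margin per unit = €315.82 − €188.14 = €127.68, a CM ratio of €127.68 ÷ €315.82 = 0.4043.
Break-even sales = FC ÷ CM ratio = €9,640,800 × €315.82 / €127.68 = €23,846,785.

€23,846,785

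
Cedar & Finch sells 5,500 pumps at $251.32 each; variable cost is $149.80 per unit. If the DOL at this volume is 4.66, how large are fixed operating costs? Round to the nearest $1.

Contribution at this volume is 5,500 × $101.52 = $558,360.00.
Since DOL = CM ÷ EBIT, EBIT = $558,360.00 ÷ 4.66 = $119,819.74.
And FC = contribution − EBIT = $558,360.00 − $119,819.74 = $438,540.

$438,540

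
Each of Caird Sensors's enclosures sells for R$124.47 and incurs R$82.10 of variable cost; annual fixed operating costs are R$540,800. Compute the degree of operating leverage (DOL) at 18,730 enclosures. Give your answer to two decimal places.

At 18,730 units, contribution = 18,730 × R$42.37 = R$793,590.10.
Subtracting fixed costs: EBIT = R$793,590.10 − R$540,800 = R$252,790.10.
DOL = contribution ÷ EBIT = R$793,590.10 ÷ R$252,790.10 = 3.1393.

3.14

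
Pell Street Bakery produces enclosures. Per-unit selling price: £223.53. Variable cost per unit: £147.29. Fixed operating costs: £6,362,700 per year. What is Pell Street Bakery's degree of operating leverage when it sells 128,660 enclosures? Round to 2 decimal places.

2.85

Contribution at this volume is 128,660 × £76.24 = £9,809,038.40.
Operating income = contribution − fixed costs = £9,809,038.40 − £6,362,700 = £3,446,338.40.
Degree of operating leverage = £9,809,038.40 / £3,446,338.40 = 2.8462.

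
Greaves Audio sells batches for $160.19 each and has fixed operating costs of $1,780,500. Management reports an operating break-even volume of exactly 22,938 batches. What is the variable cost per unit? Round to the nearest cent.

$82.57

At break-even, FC = Q × (P − VC), so P − VC = $1,780,500 ÷ 22,938 = $77.6223.
Hence VC = price − CM = $160.19 − $77.6223 = $82.57.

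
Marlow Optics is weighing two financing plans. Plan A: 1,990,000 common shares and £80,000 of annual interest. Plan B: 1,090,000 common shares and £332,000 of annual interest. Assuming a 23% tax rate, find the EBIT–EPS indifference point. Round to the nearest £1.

£637,200

Set EPS_A = EPS_B: (EBIT − £80,000)(1 − 0.23) ÷ 1,990,000 = (EBIT − £332,000)(1 − 0.23) ÷ 1,090,000.
The (1 − t) factor cancels: (EBIT − 80,000) × 1,090,000 = (EBIT − 332,000) × 1,990,000.
Solving, EBIT = (332,000·1,990,000 − 80,000·1,090,000) / (1,990,000 − 1,090,000) = 573,480,000,000 / 900,000 = 637,200.00.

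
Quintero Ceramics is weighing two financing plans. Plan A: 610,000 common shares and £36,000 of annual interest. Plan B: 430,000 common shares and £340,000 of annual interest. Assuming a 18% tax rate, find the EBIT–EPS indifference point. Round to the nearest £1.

Set EPS_A = EPS_B: (EBIT − £36,000)(1 − 0.18) ÷ 610,000 = (EBIT − £340,000)(1 − 0.18) ÷ 430,000.
The (1 − t) factor cancels: (EBIT − 36,000) × 430,000 = (EBIT − 340,000) × 610,000.
EBIT × (610,000 − 430,000) = 340,000 × 610,000 − 36,000 × 430,000 = 191,920,000,000, so EBIT = 191,920,000,000 ÷ 180,000 = 1,066,222.22.

£1,066,222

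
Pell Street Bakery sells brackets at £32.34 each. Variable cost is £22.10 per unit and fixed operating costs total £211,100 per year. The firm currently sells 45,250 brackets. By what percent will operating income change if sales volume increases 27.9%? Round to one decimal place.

Contribution at this volume is 45,250 × £10.24 = £463,360.00.
EBIT = £463,360.00 − £211,100 = £252,260.00.
So DOL = total CM / EBIT = £463,360.00 / £252,260.00 = 1.8368.
So EBIT moves 1.8368 × (+27.9%) = +51.2%.

+51.2%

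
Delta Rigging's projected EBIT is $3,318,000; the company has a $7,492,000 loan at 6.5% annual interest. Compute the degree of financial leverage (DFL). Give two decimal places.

1.17

Annual interest charges come to $486,980.00.
Degree of financial leverage = EBIT / (EBIT − interest) = $3,318,000 / $2,831,020.00 = 1.1720.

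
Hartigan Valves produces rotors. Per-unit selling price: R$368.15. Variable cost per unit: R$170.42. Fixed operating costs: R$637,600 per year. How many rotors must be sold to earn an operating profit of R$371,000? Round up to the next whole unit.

Each unit contributes R$368.15 − R$170.42 = R$197.73.
Units = (FC + target) / CM = (R$637,600 + R$371,000) / R$197.73 = 5,100.90, so 5,101 rotors.

5,101 rotors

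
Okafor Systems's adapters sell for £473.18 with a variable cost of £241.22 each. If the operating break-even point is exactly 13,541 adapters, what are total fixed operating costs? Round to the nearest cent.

£3,140,970.36

Unit CM = price − variable cost = £473.18 − £241.22 = £231.96.
Since BE = FC / CM, FC = 13,541 × £231.96 = £3,140,970.36.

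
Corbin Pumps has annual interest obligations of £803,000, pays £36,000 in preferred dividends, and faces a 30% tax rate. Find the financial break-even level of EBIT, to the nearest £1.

£854,429

Preferred dividends are paid after tax, so their pre-tax equivalent is £36,000 ÷ (1 − 0.30) = £51,428.57.
EPS = 0 when EBIT covers interest plus the pre-tax preferred burden: £803,000 + £51,428.57 = £854,428.57.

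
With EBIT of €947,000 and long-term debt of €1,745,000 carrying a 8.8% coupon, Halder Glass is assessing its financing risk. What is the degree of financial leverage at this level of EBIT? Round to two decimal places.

1.19

Annual interest charges come to €153,560.00.
DFL = EBIT ÷ (EBIT − I) = €947,000 ÷ (€947,000 − €153,560.00) = €947,000 ÷ €793,440.00 = 1.1935.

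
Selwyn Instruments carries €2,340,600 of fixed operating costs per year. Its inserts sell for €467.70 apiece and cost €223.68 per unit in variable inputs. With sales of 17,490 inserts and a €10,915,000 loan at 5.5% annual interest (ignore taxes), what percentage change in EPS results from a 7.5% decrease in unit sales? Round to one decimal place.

At 17,490 units, contribution = 17,490 × €244.02 = €4,267,909.80.
Subtracting fixed costs: EBIT = €4,267,909.80 − €2,340,600 = €1,927,309.80.
Interest = €600,325.00, so EBIT − I = €1,326,984.80.
Degree of combined leverage = contribution ÷ (EBIT − I) = €4,267,909.80 ÷ €1,326,984.80 = 3.2162.
EPS therefore changes by 3.2162 × (-7.5%) = -24.1%.

-24.1%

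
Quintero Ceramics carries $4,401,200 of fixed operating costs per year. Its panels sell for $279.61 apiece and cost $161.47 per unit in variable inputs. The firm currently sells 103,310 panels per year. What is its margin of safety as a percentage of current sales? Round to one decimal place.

Contribution margin per unit = $279.61 − $161.47 = $118.14. Break-even units = $4,401,200 ÷ $118.14 = 37,254.11; break-even revenue = 37,254.11 × $279.61 = $10,416,620.38.
Actual sales revenue = 103,310 × $279.61 = $28,886,509.10.
Margin of safety = ($28,886,509.10 − $10,416,620.38) ÷ $28,886,509.10 = 63.9%.

63.9%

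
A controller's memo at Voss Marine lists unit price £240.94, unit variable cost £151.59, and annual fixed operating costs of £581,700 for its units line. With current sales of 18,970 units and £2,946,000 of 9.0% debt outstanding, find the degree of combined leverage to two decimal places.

Total contribution margin = 18,970 × £89.35 = £1,694,969.50.
Subtracting fixed costs: EBIT = £1,694,969.50 − £581,700 = £1,113,269.50. Interest = £265,140.00, so EBIT − I = £848,129.50.
Degree of total leverage = total CM / (EBIT − interest) = £1,694,969.50 / £848,129.50 = 1.9985.

2.00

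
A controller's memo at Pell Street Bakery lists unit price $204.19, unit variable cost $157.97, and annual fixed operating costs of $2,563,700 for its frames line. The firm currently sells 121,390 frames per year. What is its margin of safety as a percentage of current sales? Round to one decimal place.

Contribution margin per unit = $204.19 − $157.97 = $46.22. Break-even units = $2,563,700 ÷ $46.22 = 55,467.33; break-even revenue = 55,467.33 × $204.19 = $11,325,874.15.
Actual sales revenue = 121,390 × $204.19 = $24,786,624.10.
Margin of safety = ($24,786,624.10 − $11,325,874.15) ÷ $24,786,624.10 = 54.3%.

54.3%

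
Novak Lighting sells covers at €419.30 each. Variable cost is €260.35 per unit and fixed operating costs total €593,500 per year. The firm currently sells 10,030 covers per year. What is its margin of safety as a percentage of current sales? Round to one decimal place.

62.8%

Each unit contributes €419.30 − €260.35 = €158.95. Break-even units = €593,500 ÷ €158.95 = 3,733.88; break-even revenue = 3,733.88 × €419.30 = €1,565,615.29.
Current sales = 10,030 × €419.30 = €4,205,579.00.
Margin of safety = (€4,205,579.00 − €1,565,615.29) ÷ €4,205,579.00 = 62.8%.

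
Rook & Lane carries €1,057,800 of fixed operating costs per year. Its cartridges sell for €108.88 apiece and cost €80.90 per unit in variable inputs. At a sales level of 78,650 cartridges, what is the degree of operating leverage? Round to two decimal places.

Contribution at this volume is 78,650 × €27.98 = €2,200,627.00.
Subtracting fixed costs: EBIT = €2,200,627.00 − €1,057,800 = €1,142,827.00.
DOL = contribution ÷ EBIT = €2,200,627.00 ÷ €1,142,827.00 = 1.9256.

1.93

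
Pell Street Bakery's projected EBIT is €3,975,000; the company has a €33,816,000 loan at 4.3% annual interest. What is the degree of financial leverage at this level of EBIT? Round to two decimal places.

Interest = €1,454,088.00.
Degree of financial leverage = EBIT / (EBIT − interest) = €3,975,000 / €2,520,912.00 = 1.5768.

1.58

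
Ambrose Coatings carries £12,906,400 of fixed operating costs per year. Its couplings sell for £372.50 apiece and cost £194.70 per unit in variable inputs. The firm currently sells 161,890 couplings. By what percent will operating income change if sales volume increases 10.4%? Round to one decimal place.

Contribution at this volume is 161,890 × £177.80 = £28,784,042.00.
Operating income = contribution − fixed costs = £28,784,042.00 − £12,906,400 = £15,877,642.00.
DOL = contribution ÷ EBIT = £28,784,042.00 ÷ £15,877,642.00 = 1.8129.
Operating income changes by 1.8129 × +10.4% = +18.9%.

+18.9%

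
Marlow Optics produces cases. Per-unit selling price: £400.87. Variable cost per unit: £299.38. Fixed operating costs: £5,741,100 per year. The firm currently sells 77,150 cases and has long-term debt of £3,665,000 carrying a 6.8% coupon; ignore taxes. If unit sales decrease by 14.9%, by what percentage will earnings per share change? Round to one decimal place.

-63.4%

Contribution at this volume is 77,150 × £101.49 = £7,829,953.50.
EBIT = £7,829,953.50 − £5,741,100 = £2,088,853.50.
After interest of £249,220.00, pre-tax earnings = £1,839,633.50.
Degree of combined leverage = contribution ÷ (EBIT − I) = £7,829,953.50 ÷ £1,839,633.50 = 4.2563.
EPS therefore changes by 4.2563 × (-14.9%) = -63.4%.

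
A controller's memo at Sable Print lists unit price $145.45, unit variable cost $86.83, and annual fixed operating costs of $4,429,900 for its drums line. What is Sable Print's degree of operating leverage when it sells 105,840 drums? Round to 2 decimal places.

3.50

Total contribution margin = 105,840 × $58.62 = $6,204,340.80.
EBIT = $6,204,340.80 − $4,429,900 = $1,774,440.80.
DOL = contribution ÷ EBIT = $6,204,340.80 ÷ $1,774,440.80 = 3.4965.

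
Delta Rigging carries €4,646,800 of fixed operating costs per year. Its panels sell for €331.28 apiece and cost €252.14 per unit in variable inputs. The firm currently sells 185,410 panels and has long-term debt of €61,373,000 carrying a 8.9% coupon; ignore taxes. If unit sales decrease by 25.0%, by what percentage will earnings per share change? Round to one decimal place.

-80.4%

Total contribution margin = 185,410 × €79.14 = €14,673,347.40.
Subtracting fixed costs: EBIT = €14,673,347.40 − €4,646,800 = €10,026,547.40.
After interest of €5,462,197.00, pre-tax earnings = €4,564,350.40.
Degree of combined leverage = contribution ÷ (EBIT − I) = €14,673,347.40 ÷ €4,564,350.40 = 3.2148.
%ΔEPS = DCL × %ΔSales = 3.2148 × -25.0% = -80.4%.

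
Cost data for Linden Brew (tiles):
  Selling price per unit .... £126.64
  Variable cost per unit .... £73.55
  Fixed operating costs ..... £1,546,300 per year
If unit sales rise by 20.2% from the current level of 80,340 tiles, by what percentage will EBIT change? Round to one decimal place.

At 80,340 units, contribution = 80,340 × £53.09 = £4,265,250.60.
EBIT = £4,265,250.60 − £1,546,300 = £2,718,950.60.
Degree of operating leverage = £4,265,250.60 / £2,718,950.60 = 1.5687.
So EBIT moves 1.5687 × (+20.2%) = +31.7%.

+31.7%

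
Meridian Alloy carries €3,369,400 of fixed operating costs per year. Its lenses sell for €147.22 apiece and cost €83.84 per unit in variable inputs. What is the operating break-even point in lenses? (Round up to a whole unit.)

Contribution margin per unit = €147.22 − €83.84 = €63.38.
Break-even volume = fixed costs ÷ CM per unit = €3,369,400 ÷ €63.38 = 53,161.88, so 53,162 lenses.

53,162 lenses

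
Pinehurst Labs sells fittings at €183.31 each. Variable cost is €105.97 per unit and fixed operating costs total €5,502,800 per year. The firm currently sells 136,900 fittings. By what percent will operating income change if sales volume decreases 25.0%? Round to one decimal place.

Total contribution margin = 136,900 × €77.34 = €10,587,846.00.
Operating income = contribution − fixed costs = €10,587,846.00 − €5,502,800 = €5,085,046.00.
Degree of operating leverage = €10,587,846.00 / €5,085,046.00 = 2.0822.
%ΔEBIT = DOL × %ΔSales = 2.0822 × -25.0% = -52.1%.

-52.1%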